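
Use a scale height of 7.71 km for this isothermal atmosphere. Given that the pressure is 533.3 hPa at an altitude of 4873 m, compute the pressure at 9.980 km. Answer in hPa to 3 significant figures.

Between two levels, P₂ = P₁ exp(−Δz/H) with Δz = z₂ − z₁.
Δz = 9980.0 − 4873.0 = 5107.0 m; Δz/H = 5107.0/7710.0 = 0.66239.
P₂ = 533.3 × exp(−0.66239) = 533.3 × 0.51562 = 274.98 hPa.

P ≈ 275 hPa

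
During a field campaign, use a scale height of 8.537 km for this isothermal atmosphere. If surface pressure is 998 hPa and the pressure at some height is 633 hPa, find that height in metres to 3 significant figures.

Invert the barometric formula: z = H ln(P₀/P).
P₀/P = 998/633 = 1.5766; ln(1.5766) = 0.45527.
z = 8537.0 × 0.45527 = 3886.6 m.

z ≈ 3890 m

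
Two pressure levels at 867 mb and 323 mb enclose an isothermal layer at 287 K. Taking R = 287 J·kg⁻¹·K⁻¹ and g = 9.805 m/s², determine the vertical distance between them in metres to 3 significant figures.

Hypsometric equation: Δz = (R T̄/g) ln(P₁/P₂).
R T̄/g = 287 × 287 / 9.805 = 8400.7 m.
ln(867/323) = ln(2.6842) = 0.98738.
Δz = 8400.7 × 0.98738 = 8294.7 m.

Δz ≈ 8290 m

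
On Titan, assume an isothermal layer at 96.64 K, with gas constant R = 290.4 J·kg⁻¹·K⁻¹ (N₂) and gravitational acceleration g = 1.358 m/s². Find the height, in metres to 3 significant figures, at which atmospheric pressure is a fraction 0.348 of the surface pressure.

z ≈ 21800 m

Scale height: H = RT/g = 290.4 × 96.64 / 1.358 = 20666 m.
Set P/P₀ = exp(−z/H) = 0.348, so z = −H ln(0.348).
−ln(0.348) = 1.0556; z = 20666 × 1.0556 = 21815 m.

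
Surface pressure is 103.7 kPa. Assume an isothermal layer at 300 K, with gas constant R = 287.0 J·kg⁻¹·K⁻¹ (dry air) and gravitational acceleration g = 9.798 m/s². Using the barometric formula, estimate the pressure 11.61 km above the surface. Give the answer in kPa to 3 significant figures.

P ≈ 27.7 kPa

Scale height: H = RT/g = 287.0 × 300 / 9.798 = 8787.5 m.
Barometric formula: P = P₀ exp(−z/H).
z/H = 11610/8787.5 = 1.3212; exp(−1.3212) = 0.26681.
P = 103.7 × 0.26681 = 27.668 kPa.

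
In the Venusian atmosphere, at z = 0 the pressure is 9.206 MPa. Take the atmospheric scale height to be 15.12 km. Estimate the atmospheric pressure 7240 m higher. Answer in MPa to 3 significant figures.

Barometric formula: P = P₀ exp(−z/H).
z/H = 7240.0/15120 = 0.47884; exp(−0.47884) = 0.61950.
P = 9.206 × 0.61950 = 5.7031 MPa.

P ≈ 5.70 MPa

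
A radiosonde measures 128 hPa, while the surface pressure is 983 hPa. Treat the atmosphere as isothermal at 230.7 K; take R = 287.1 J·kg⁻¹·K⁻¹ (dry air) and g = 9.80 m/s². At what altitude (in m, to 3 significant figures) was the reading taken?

Scale height: H = RT/g = 287.1 × 230.7 / 9.80 = 6758.6 m.
Invert the barometric formula: z = H ln(P₀/P).
P₀/P = 983/128 = 7.6797; ln(7.6797) = 2.0386.
z = 6758.6 × 2.0386 = 13778 m.

z ≈ 13800 m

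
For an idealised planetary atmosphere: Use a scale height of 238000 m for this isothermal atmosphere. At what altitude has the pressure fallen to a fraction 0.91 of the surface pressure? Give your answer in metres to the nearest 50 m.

z ≈ 22450 m

Set P/P₀ = exp(−z/H) = 0.91, so z = −H ln(0.91).
−ln(0.91) = 0.094311; z = 238000 × 0.094311 = 22446 m.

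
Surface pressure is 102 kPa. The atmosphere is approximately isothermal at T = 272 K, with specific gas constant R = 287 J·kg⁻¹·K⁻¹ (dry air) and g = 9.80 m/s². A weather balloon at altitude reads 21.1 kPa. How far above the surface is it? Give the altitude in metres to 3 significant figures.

z ≈ 12600 m

Scale height: H = RT/g = 287 × 272 / 9.80 = 7965.7 m.
Invert the barometric formula: z = H ln(P₀/P).
P₀/P = 102/21.1 = 4.8341; ln(4.8341) = 1.5757.
z = 7965.7 × 1.5757 = 12552 m.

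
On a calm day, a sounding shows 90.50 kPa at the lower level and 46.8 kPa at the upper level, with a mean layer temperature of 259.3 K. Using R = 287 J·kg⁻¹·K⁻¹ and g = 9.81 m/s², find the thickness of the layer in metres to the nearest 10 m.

Hypsometric equation: Δz = (R T̄/g) ln(P₁/P₂).
R T̄/g = 287 × 259.3 / 9.81 = 7586.0 m.
ln(90.50/46.8) = ln(1.9338) = 0.65949.
Δz = 7586.0 × 0.65949 = 5002.9 m.

Δz ≈ 5000 m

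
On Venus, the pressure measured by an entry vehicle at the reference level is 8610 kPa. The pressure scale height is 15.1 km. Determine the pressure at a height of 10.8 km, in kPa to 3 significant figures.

Barometric formula: P = P₀ exp(−z/H).
z/H = 10800/15100 = 0.71523; exp(−0.71523) = 0.48908.
P = 8610 × 0.48908 = 4211.0 kPa.

P ≈ 4210 kPa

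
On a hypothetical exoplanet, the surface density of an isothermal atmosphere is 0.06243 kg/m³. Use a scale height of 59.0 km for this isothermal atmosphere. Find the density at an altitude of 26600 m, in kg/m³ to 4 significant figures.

ρ ≈ 0.03977 kg/m³

In an isothermal atmosphere, density decays like pressure: ρ = ρ₀ exp(−z/H).
z/H = 26600/59000 = 0.45085; exp(−0.45085) = 0.63709.
ρ = 0.06243 × 0.63709 = 0.039774 kg/m³.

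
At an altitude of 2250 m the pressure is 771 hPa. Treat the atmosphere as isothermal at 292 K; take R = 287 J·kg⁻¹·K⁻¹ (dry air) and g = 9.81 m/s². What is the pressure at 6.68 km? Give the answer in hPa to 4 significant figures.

Scale height: H = RT/g = 287 × 292 / 9.81 = 8542.7 m.
Between two levels, P₂ = P₁ exp(−Δz/H) with Δz = z₂ − z₁.
Δz = 6680.0 − 2250.0 = 4430.0 m; Δz/H = 4430.0/8542.7 = 0.51857.
P₂ = 771 × exp(−0.51857) = 771 × 0.59537 = 459.03 hPa.

P ≈ 459.0 hPa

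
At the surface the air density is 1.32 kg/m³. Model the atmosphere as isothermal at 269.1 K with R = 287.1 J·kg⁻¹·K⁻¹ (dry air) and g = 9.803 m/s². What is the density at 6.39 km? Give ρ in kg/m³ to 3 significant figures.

ρ ≈ 0.587 kg/m³

Scale height: H = RT/g = 287.1 × 269.1 / 9.803 = 7881.1 m.
In an isothermal atmosphere, density decays like pressure: ρ = ρ₀ exp(−z/H).
z/H = 6390.0/7881.1 = 0.81080; exp(−0.81080) = 0.44450.
ρ = 1.32 × 0.44450 = 0.58674 kg/m³.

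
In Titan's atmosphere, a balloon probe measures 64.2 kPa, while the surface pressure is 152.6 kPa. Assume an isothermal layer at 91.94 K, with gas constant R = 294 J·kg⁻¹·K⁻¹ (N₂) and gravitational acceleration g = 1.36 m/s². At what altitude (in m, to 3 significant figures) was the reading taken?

Scale height: H = RT/g = 294 × 91.94 / 1.36 = 19875 m.
Invert the barometric formula: z = H ln(P₀/P).
P₀/P = 152.6/64.2 = 2.3769; ln(2.3769) = 0.86580.
z = 19875 × 0.86580 = 17208 m.

z ≈ 17200 m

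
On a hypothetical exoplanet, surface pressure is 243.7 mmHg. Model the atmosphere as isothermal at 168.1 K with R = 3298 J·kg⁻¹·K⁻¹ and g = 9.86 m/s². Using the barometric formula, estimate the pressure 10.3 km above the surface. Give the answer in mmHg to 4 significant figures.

P ≈ 202.9 mmHg

Scale height: H = RT/g = 3298 × 168.1 / 9.86 = 56227 m.
Barometric formula: P = P₀ exp(−z/H).
z/H = 10300/56227 = 0.18319; exp(−0.18319) = 0.83261.
P = 243.7 × 0.83261 = 202.91 mmHg.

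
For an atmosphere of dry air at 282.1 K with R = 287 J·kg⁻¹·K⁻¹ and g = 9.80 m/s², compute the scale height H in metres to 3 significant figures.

H ≈ 8260 m

The scale height of an isothermal atmosphere is H = RT/g.
H = 287 × 282.1 / 9.80 = 80963/9.80 = 8261.5 m.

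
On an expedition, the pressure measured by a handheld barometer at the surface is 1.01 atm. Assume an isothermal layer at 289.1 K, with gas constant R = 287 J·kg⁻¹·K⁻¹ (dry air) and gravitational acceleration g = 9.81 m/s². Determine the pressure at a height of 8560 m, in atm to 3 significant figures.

Scale height: H = RT/g = 287 × 289.1 / 9.81 = 8457.9 m.
Barometric formula: P = P₀ exp(−z/H).
z/H = 8560.0/8457.9 = 1.0121; exp(−1.0121) = 0.36345.
P = 1.01 × 0.36345 = 0.36708 atm.

P ≈ 0.367 atm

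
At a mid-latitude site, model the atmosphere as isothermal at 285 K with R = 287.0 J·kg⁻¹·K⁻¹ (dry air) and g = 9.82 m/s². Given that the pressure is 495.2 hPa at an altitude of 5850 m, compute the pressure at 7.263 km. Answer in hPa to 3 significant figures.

P ≈ 418 hPa

Scale height: H = RT/g = 287.0 × 285 / 9.82 = 8329.4 m.
Between two levels, P₂ = P₁ exp(−Δz/H) with Δz = z₂ − z₁.
Δz = 7263.0 − 5850.0 = 1413.0 m; Δz/H = 1413.0/8329.4 = 0.16964.
P₂ = 495.2 × exp(−0.16964) = 495.2 × 0.84397 = 417.93 hPa.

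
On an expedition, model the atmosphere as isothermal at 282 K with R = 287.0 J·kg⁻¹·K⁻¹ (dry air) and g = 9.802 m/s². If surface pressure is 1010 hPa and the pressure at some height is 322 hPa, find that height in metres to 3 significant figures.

Scale height: H = RT/g = 287.0 × 282 / 9.802 = 8256.9 m.
Invert the barometric formula: z = H ln(P₀/P).
P₀/P = 1010/322 = 3.1366; ln(3.1366) = 1.1431.
z = 8256.9 × 1.1431 = 9438.5 m.

z ≈ 9440 m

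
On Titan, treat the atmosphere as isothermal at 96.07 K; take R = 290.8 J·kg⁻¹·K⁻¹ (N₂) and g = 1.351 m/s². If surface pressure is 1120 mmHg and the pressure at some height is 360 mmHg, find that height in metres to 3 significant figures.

z ≈ 23500 m

Scale height: H = RT/g = 290.8 × 96.07 / 1.351 = 20679 m.
Invert the barometric formula: z = H ln(P₀/P).
P₀/P = 1120/360 = 3.1111; ln(3.1111) = 1.1350.
z = 20679 × 1.1350 = 23471 m.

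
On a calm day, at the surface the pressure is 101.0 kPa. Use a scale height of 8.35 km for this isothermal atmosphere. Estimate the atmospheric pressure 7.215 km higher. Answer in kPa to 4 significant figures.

Barometric formula: P = P₀ exp(−z/H).
z/H = 7215.0/8350.0 = 0.86407; exp(−0.86407) = 0.42144.
P = 101.0 × 0.42144 = 42.565 kPa.

P ≈ 42.57 kPa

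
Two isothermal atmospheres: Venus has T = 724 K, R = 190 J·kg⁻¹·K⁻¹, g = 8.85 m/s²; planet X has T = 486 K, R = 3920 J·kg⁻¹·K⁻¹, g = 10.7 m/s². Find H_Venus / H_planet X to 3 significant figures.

H_Venus/H_planet X ≈ 0.0873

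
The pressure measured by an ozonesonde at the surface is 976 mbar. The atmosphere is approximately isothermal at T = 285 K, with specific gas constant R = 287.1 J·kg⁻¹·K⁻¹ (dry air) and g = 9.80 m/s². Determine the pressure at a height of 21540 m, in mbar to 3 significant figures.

P ≈ 74.0 mbar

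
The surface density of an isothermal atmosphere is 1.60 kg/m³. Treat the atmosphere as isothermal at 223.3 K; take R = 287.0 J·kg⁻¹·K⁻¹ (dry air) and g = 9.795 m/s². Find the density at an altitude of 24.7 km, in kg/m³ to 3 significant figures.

ρ ≈ 0.0367 kg/m³

Scale height: H = RT/g = 287.0 × 223.3 / 9.795 = 6542.8 m.
In an isothermal atmosphere, density decays like pressure: ρ = ρ₀ exp(−z/H).
z/H = 24700/6542.8 = 3.7751; exp(−3.7751) = 0.022935.
ρ = 1.60 × 0.022935 = 0.036696 kg/m³.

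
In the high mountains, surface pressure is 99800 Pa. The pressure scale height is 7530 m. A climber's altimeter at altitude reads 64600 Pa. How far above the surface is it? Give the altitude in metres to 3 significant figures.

z ≈ 3280 m

Invert the barometric formula: z = H ln(P₀/P).
P₀/P = 99800/64600 = 1.5449; ln(1.5449) = 0.43496.
z = 7530.0 × 0.43496 = 3275.2 m.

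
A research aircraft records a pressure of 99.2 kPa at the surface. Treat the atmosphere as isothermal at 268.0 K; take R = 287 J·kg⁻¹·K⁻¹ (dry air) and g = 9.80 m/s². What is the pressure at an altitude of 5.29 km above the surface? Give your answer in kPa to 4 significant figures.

P ≈ 50.56 kPa

Scale height: H = RT/g = 287 × 268.0 / 9.80 = 7848.6 m.
Barometric formula: P = P₀ exp(−z/H).
z/H = 5290.0/7848.6 = 0.67401; exp(−0.67401) = 0.50966.
P = 99.2 × 0.50966 = 50.558 kPa.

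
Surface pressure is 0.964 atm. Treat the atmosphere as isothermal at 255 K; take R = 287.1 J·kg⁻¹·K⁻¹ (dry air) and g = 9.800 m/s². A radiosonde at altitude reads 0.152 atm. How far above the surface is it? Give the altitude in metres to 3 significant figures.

z ≈ 13800 m

Scale height: H = RT/g = 287.1 × 255 / 9.800 = 7470.5 m.
Invert the barometric formula: z = H ln(P₀/P).
P₀/P = 0.964/0.152 = 6.3421; ln(6.3421) = 1.8472.
z = 7470.5 × 1.8472 = 13800 m.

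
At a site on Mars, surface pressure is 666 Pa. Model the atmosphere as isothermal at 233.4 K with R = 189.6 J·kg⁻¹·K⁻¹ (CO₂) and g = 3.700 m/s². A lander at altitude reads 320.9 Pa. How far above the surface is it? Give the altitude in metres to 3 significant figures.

z ≈ 8730 m

Scale height: H = RT/g = 189.6 × 233.4 / 3.700 = 11960 m.
Invert the barometric formula: z = H ln(P₀/P).
P₀/P = 666/320.9 = 2.0754; ln(2.0754) = 0.73015.
z = 11960 × 0.73015 = 8732.6 m.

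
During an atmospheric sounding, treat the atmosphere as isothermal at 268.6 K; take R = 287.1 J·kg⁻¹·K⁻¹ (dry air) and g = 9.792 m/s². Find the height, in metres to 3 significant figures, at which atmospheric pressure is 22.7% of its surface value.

z ≈ 11700 m

Scale height: H = RT/g = 287.1 × 268.6 / 9.792 = 7875.3 m.
Set P/P₀ = exp(−z/H) = 0.227, so z = −H ln(0.227).
−ln(0.227) = 1.4828; z = 7875.3 × 1.4828 = 11677 m.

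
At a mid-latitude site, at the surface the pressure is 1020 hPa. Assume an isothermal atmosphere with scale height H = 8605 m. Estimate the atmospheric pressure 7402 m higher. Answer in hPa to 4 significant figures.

Barometric formula: P = P₀ exp(−z/H).
z/H = 7402.0/8605.0 = 0.86020; exp(−0.86020) = 0.42308.
P = 1020 × 0.42308 = 431.54 hPa.

P ≈ 431.5 hPa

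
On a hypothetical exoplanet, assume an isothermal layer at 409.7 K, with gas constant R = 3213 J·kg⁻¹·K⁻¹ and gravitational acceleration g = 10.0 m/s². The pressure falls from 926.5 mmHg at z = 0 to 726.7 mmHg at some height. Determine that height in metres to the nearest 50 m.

Scale height: H = RT/g = 3213 × 409.7 / 10.0 = 131640 m.
Invert the barometric formula: z = H ln(P₀/P).
P₀/P = 926.5/726.7 = 1.2749; ln(1.2749) = 0.24287.
z = 131640 × 0.24287 = 31971 m.

z ≈ 31950 m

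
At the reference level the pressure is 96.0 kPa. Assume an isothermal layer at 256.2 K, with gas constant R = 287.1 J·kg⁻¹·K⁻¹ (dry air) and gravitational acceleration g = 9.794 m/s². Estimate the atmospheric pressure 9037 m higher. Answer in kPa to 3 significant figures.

Scale height: H = RT/g = 287.1 × 256.2 / 9.794 = 7510.2 m.
Barometric formula: P = P₀ exp(−z/H).
z/H = 9037.0/7510.2 = 1.2033; exp(−1.2033) = 0.30020.
P = 96.0 × 0.30020 = 28.819 kPa.

P ≈ 28.8 kPa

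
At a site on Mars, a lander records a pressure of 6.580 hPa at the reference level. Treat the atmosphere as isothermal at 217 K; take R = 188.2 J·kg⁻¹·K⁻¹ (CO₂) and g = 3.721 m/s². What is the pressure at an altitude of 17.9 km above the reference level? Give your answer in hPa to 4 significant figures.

P ≈ 1.288 hPa

Scale height: H = RT/g = 188.2 × 217 / 3.721 = 10975 m.
Barometric formula: P = P₀ exp(−z/H).
z/H = 17900/10975 = 1.6310; exp(−1.6310) = 0.19573.
P = 6.580 × 0.19573 = 1.2879 hPa.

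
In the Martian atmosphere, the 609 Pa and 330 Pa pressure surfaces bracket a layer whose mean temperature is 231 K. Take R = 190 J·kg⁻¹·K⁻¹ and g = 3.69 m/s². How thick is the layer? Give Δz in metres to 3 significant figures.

Δz ≈ 7290 m

Hypsometric equation: Δz = (R T̄/g) ln(P₁/P₂).
R T̄/g = 190 × 231 / 3.69 = 11894 m.
ln(609/330) = ln(1.8455) = 0.61275.
Δz = 11894 × 0.61275 = 7288.0 m.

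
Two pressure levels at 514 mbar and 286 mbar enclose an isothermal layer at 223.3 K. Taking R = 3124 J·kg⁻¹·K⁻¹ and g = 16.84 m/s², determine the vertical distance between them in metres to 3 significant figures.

Hypsometric equation: Δz = (R T̄/g) ln(P₁/P₂).
R T̄/g = 3124 × 223.3 / 16.84 = 41425 m.
ln(514/286) = ln(1.7972) = 0.58623.
Δz = 41425 × 0.58623 = 24285 m.

Δz ≈ 24300 m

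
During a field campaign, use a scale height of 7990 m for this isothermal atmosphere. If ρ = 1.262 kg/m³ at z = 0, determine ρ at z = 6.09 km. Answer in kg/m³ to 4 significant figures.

In an isothermal atmosphere, density decays like pressure: ρ = ρ₀ exp(−z/H).
z/H = 6090.0/7990.0 = 0.76220; exp(−0.76220) = 0.46664.
ρ = 1.262 × 0.46664 = 0.58890 kg/m³.

ρ ≈ 0.5889 kg/m³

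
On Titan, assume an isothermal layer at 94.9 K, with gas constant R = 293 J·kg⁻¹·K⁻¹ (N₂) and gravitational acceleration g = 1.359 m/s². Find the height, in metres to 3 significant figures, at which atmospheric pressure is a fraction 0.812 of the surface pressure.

z ≈ 4260 m

Scale height: H = RT/g = 293 × 94.9 / 1.359 = 20460 m.
Set P/P₀ = exp(−z/H) = 0.812, so z = −H ln(0.812).
−ln(0.812) = 0.20825; z = 20460 × 0.20825 = 4260.8 m.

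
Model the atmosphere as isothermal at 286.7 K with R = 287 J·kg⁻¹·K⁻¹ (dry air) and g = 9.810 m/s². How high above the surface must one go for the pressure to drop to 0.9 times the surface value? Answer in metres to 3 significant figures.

Scale height: H = RT/g = 287 × 286.7 / 9.810 = 8387.7 m.
Set P/P₀ = exp(−z/H) = 0.9, so z = −H ln(0.9).
−ln(0.9) = 0.10536; z = 8387.7 × 0.10536 = 883.73 m.

z ≈ 884 m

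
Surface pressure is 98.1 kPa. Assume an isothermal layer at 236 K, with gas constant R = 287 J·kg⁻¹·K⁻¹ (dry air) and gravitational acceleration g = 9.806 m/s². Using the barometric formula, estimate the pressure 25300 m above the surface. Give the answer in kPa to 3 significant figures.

Scale height: H = RT/g = 287 × 236 / 9.806 = 6907.2 m.
Barometric formula: P = P₀ exp(−z/H).
z/H = 25300/6907.2 = 3.6628; exp(−3.6628) = 0.025661.
P = 98.1 × 0.025661 = 2.5173 kPa.

P ≈ 2.52 kPa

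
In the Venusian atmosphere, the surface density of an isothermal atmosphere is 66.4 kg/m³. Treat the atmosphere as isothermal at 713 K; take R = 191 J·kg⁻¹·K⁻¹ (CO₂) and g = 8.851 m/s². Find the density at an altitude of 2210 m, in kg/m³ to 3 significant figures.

ρ ≈ 57.5 kg/m³

Scale height: H = RT/g = 191 × 713 / 8.851 = 15386 m.
In an isothermal atmosphere, density decays like pressure: ρ = ρ₀ exp(−z/H).
z/H = 2210.0/15386 = 0.14364; exp(−0.14364) = 0.86620.
ρ = 66.4 × 0.86620 = 57.516 kg/m³.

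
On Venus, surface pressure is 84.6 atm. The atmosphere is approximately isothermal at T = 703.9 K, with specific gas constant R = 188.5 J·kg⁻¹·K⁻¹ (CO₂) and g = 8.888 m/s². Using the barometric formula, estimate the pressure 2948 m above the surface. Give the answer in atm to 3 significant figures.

Scale height: H = RT/g = 188.5 × 703.9 / 8.888 = 14929 m.
Barometric formula: P = P₀ exp(−z/H).
z/H = 2948.0/14929 = 0.19747; exp(−0.19747) = 0.82080.
P = 84.6 × 0.82080 = 69.440 atm.

P ≈ 69.4 atm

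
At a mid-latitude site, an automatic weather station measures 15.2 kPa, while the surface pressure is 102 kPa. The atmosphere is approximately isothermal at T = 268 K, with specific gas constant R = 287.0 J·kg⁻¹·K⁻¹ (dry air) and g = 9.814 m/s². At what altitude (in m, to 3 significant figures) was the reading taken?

z ≈ 14900 m

Scale height: H = RT/g = 287.0 × 268 / 9.814 = 7837.4 m.
Invert the barometric formula: z = H ln(P₀/P).
P₀/P = 102/15.2 = 6.7105; ln(6.7105) = 1.9037.
z = 7837.4 × 1.9037 = 14920 m.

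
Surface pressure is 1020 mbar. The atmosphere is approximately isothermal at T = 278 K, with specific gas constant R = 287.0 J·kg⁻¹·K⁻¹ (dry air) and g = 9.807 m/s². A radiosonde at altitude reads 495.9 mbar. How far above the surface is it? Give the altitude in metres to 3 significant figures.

Scale height: H = RT/g = 287.0 × 278 / 9.807 = 8135.6 m.
Invert the barometric formula: z = H ln(P₀/P).
P₀/P = 1020/495.9 = 2.0569; ln(2.0569) = 0.72120.
z = 8135.6 × 0.72120 = 5867.4 m.

z ≈ 5870 m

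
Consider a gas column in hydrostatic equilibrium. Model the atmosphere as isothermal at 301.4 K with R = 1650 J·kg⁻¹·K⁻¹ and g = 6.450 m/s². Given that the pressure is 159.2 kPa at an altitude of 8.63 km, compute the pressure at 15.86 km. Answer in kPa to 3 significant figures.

Scale height: H = RT/g = 1650 × 301.4 / 6.450 = 77102 m.
Between two levels, P₂ = P₁ exp(−Δz/H) with Δz = z₂ − z₁.
Δz = 15860 − 8630.0 = 7230.0 m; Δz/H = 7230.0/77102 = 0.093772.
P₂ = 159.2 × exp(−0.093772) = 159.2 × 0.91049 = 144.95 kPa.

P ≈ 145 kPa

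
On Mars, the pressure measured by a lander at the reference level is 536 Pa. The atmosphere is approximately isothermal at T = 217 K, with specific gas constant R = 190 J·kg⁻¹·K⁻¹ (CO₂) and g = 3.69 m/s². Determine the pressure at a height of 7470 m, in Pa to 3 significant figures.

Scale height: H = RT/g = 190 × 217 / 3.69 = 11173 m.
Barometric formula: P = P₀ exp(−z/H).
z/H = 7470.0/11173 = 0.66858; exp(−0.66858) = 0.51244.
P = 536 × 0.51244 = 274.67 Pa.

P ≈ 275 Pa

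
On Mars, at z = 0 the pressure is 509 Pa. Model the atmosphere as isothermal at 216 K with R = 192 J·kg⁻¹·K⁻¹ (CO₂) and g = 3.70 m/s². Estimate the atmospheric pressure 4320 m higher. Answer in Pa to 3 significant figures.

Scale height: H = RT/g = 192 × 216 / 3.70 = 11209 m.
Barometric formula: P = P₀ exp(−z/H).
z/H = 4320.0/11209 = 0.38540; exp(−0.38540) = 0.68018.
P = 509 × 0.68018 = 346.21 Pa.

P ≈ 346 Pa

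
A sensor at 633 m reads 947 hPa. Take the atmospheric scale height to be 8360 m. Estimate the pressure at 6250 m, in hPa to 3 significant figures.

P ≈ 484 hPa

Between two levels, P₂ = P₁ exp(−Δz/H) with Δz = z₂ − z₁.
Δz = 6250.0 − 633.00 = 5617.0 m; Δz/H = 5617.0/8360.0 = 0.67189.
P₂ = 947 × exp(−0.67189) = 947 × 0.51074 = 483.67 hPa.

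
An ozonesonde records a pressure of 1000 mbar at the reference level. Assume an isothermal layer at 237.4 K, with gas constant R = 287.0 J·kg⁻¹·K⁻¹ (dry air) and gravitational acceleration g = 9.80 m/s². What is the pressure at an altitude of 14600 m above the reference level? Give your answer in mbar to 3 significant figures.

Scale height: H = RT/g = 287.0 × 237.4 / 9.80 = 6952.4 m.
Barometric formula: P = P₀ exp(−z/H).
z/H = 14600/6952.4 = 2.1000; exp(−2.1000) = 0.12246.
P = 1000 × 0.12246 = 122.46 mbar.

P ≈ 122 mbar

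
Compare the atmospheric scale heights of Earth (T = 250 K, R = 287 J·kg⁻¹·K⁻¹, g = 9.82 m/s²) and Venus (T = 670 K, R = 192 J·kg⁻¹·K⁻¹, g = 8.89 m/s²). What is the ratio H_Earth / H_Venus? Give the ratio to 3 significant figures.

H = RT/g for each body.
H_Earth = 287 × 250 / 9.82 = 7306.5 m.
H_Venus = 192 × 670 / 8.89 = 14470 m.
H_Earth/H_Venus = 7306.5/14470 = 0.50494.

H_Earth/H_Venus ≈ 0.505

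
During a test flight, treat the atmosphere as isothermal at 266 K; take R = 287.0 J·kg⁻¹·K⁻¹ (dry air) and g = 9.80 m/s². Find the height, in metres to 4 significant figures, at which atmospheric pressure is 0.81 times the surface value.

Scale height: H = RT/g = 287.0 × 266 / 9.80 = 7790.0 m.
Set P/P₀ = exp(−z/H) = 0.81, so z = −H ln(0.81).
−ln(0.81) = 0.21072; z = 7790.0 × 0.21072 = 1641.5 m.

z ≈ 1642 m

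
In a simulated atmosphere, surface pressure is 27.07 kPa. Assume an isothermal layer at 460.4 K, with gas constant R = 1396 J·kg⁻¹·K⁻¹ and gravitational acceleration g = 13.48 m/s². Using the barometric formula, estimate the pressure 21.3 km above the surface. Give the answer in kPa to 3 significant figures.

Scale height: H = RT/g = 1396 × 460.4 / 13.48 = 47679 m.
Barometric formula: P = P₀ exp(−z/H).
z/H = 21300/47679 = 0.44674; exp(−0.44674) = 0.63971.
P = 27.07 × 0.63971 = 17.317 kPa.

P ≈ 17.3 kPa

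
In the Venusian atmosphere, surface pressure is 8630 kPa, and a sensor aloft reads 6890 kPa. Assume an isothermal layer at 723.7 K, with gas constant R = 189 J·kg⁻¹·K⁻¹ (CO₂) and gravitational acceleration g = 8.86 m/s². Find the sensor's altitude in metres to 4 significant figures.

Scale height: H = RT/g = 189 × 723.7 / 8.86 = 15438 m.
Invert the barometric formula: z = H ln(P₀/P).
P₀/P = 8630/6890 = 1.2525; ln(1.2525) = 0.22514.
z = 15438 × 0.22514 = 3475.7 m.

z ≈ 3476 m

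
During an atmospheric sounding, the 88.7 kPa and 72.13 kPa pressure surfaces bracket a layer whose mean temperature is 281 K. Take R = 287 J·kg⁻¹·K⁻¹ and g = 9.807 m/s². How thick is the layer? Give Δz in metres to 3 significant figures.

Hypsometric equation: Δz = (R T̄/g) ln(P₁/P₂).
R T̄/g = 287 × 281 / 9.807 = 8223.4 m.
ln(88.7/72.13) = ln(1.2297) = 0.20677.
Δz = 8223.4 × 0.20677 = 1700.4 m.

Δz ≈ 1700 m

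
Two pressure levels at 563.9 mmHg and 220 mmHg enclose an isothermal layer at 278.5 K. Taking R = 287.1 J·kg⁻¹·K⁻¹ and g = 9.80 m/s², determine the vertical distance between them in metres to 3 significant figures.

Δz ≈ 7680 m

Hypsometric equation: Δz = (R T̄/g) ln(P₁/P₂).
R T̄/g = 287.1 × 278.5 / 9.80 = 8158.9 m.
ln(563.9/220) = ln(2.5632) = 0.94126.
Δz = 8158.9 × 0.94126 = 7679.6 m.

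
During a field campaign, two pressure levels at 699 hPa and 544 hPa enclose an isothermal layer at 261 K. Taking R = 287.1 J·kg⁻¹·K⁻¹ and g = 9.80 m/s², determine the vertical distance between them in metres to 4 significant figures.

Hypsometric equation: Δz = (R T̄/g) ln(P₁/P₂).
R T̄/g = 287.1 × 261 / 9.80 = 7646.2 m.
ln(699/544) = ln(1.2849) = 0.25068.
Δz = 7646.2 × 0.25068 = 1916.7 m.

Δz ≈ 1917 m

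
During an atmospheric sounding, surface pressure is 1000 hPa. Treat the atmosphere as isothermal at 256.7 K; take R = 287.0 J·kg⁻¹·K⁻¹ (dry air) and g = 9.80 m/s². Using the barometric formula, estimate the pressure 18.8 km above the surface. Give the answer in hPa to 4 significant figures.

P ≈ 82.02 hPa

Scale height: H = RT/g = 287.0 × 256.7 / 9.80 = 7517.6 m.
Barometric formula: P = P₀ exp(−z/H).
z/H = 18800/7517.6 = 2.5008; exp(−2.5008) = 0.082019.
P = 1000 × 0.082019 = 82.019 hPa.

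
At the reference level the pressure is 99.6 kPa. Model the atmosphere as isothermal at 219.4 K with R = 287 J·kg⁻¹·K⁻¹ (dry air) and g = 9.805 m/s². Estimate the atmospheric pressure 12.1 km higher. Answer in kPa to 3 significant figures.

P ≈ 15.1 kPa

Scale height: H = RT/g = 287 × 219.4 / 9.805 = 6422.0 m.
Barometric formula: P = P₀ exp(−z/H).
z/H = 12100/6422.0 = 1.8841; exp(−1.8841) = 0.15197.
P = 99.6 × 0.15197 = 15.136 kPa.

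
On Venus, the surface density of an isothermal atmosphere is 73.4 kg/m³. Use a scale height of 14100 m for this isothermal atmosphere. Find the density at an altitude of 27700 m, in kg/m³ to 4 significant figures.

ρ ≈ 10.29 kg/m³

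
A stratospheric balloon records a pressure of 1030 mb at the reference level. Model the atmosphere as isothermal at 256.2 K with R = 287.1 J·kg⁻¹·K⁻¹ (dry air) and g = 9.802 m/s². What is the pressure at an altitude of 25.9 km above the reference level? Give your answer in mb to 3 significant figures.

P ≈ 32.7 mb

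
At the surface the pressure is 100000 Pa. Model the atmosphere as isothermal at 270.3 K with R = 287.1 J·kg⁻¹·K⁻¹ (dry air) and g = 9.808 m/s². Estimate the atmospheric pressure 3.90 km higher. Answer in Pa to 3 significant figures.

Scale height: H = RT/g = 287.1 × 270.3 / 9.808 = 7912.2 m.
Barometric formula: P = P₀ exp(−z/H).
z/H = 3900.0/7912.2 = 0.49291; exp(−0.49291) = 0.61085.
P = 100000 × 0.61085 = 61085 Pa.

P ≈ 61100 Pa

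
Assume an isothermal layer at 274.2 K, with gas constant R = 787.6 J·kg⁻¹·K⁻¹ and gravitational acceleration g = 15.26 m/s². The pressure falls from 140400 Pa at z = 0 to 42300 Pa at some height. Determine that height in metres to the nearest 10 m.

Scale height: H = RT/g = 787.6 × 274.2 / 15.26 = 14152 m.
Invert the barometric formula: z = H ln(P₀/P).
P₀/P = 140400/42300 = 3.3191; ln(3.3191) = 1.1997.
z = 14152 × 1.1997 = 16978 m.

z ≈ 16980 m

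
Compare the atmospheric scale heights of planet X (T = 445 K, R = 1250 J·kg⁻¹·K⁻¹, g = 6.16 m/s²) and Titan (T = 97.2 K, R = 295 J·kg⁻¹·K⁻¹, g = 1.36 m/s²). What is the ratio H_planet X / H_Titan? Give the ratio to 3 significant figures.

H_planet X/H_Titan ≈ 4.28

H = RT/g for each body.
H_planet X = 1250 × 445 / 6.16 = 90300 m.
H_Titan = 295 × 97.2 / 1.36 = 21084 m.
H_planet X/H_Titan = 90300/21084 = 4.2829.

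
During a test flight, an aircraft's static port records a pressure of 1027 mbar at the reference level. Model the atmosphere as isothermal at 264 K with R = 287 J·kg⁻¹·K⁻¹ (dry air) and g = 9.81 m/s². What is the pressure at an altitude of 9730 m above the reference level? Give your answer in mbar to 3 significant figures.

Scale height: H = RT/g = 287 × 264 / 9.81 = 7723.5 m.
Barometric formula: P = P₀ exp(−z/H).
z/H = 9730.0/7723.5 = 1.2598; exp(−1.2598) = 0.28371.
P = 1027 × 0.28371 = 291.37 mbar.

P ≈ 291 mbar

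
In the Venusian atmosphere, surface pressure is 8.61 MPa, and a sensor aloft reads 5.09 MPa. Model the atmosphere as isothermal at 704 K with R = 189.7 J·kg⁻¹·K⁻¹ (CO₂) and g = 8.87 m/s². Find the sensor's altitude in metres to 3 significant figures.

z ≈ 7910 m

Scale height: H = RT/g = 189.7 × 704 / 8.87 = 15056 m.
Invert the barometric formula: z = H ln(P₀/P).
P₀/P = 8.61/5.09 = 1.6916; ln(1.6916) = 0.52567.
z = 15056 × 0.52567 = 7914.5 m.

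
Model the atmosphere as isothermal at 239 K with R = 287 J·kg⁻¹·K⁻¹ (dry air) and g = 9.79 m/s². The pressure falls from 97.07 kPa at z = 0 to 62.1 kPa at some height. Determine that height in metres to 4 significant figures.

z ≈ 3130 m

Scale height: H = RT/g = 287 × 239 / 9.79 = 7006.4 m.
Invert the barometric formula: z = H ln(P₀/P).
P₀/P = 97.07/62.1 = 1.5631; ln(1.5631) = 0.44667.
z = 7006.4 × 0.44667 = 3129.5 m.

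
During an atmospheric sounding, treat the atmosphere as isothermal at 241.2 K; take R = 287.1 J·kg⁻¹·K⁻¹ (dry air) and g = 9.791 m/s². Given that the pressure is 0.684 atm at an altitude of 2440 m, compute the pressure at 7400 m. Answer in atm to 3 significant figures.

P ≈ 0.339 atm

Scale height: H = RT/g = 287.1 × 241.2 / 9.791 = 7072.7 m.
Between two levels, P₂ = P₁ exp(−Δz/H) with Δz = z₂ − z₁.
Δz = 7400.0 − 2440.0 = 4960.0 m; Δz/H = 4960.0/7072.7 = 0.70129.
P₂ = 0.684 × exp(−0.70129) = 0.684 × 0.49595 = 0.33923 atm.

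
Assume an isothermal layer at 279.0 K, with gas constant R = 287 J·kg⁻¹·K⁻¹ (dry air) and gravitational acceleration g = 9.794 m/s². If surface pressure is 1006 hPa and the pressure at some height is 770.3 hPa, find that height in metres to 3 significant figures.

Scale height: H = RT/g = 287 × 279.0 / 9.794 = 8175.7 m.
Invert the barometric formula: z = H ln(P₀/P).
P₀/P = 1006/770.3 = 1.3060; ln(1.3060) = 0.26697.
z = 8175.7 × 0.26697 = 2182.7 m.

z ≈ 2180 m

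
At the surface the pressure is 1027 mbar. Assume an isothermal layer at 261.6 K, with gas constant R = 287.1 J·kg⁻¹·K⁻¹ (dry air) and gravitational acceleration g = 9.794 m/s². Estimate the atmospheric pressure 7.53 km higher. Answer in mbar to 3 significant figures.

P ≈ 385 mbar

Scale height: H = RT/g = 287.1 × 261.6 / 9.794 = 7668.5 m.
Barometric formula: P = P₀ exp(−z/H).
z/H = 7530.0/7668.5 = 0.98194; exp(−0.98194) = 0.37458.
P = 1027 × 0.37458 = 384.69 mbar.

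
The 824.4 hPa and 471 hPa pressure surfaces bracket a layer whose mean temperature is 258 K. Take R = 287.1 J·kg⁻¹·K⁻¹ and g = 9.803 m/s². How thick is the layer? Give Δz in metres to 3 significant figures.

Δz ≈ 4230 m

Hypsometric equation: Δz = (R T̄/g) ln(P₁/P₂).
R T̄/g = 287.1 × 258 / 9.803 = 7556.0 m.
ln(824.4/471) = ln(1.7503) = 0.55979.
Δz = 7556.0 × 0.55979 = 4229.8 m.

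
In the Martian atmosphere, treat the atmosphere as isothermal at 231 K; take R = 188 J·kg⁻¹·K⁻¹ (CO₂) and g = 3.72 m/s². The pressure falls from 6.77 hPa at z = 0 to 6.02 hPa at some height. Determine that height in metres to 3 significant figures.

z ≈ 1370 m

Scale height: H = RT/g = 188 × 231 / 3.72 = 11674 m.
Invert the barometric formula: z = H ln(P₀/P).
P₀/P = 6.77/6.02 = 1.1246; ln(1.1246) = 0.11743.
z = 11674 × 0.11743 = 1370.9 m.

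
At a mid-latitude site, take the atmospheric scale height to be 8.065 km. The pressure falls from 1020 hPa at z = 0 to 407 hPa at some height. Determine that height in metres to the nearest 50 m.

z ≈ 7400 m

Invert the barometric formula: z = H ln(P₀/P).
P₀/P = 1020/407 = 2.5061; ln(2.5061) = 0.91873.
z = 8065.0 × 0.91873 = 7409.6 m.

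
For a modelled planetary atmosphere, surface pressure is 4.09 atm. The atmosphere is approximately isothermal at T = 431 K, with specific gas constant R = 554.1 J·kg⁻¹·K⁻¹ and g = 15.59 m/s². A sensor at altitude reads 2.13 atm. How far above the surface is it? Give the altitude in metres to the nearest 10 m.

Scale height: H = RT/g = 554.1 × 431 / 15.59 = 15319 m.
Invert the barometric formula: z = H ln(P₀/P).
P₀/P = 4.09/2.13 = 1.9202; ln(1.9202) = 0.65243.
z = 15319 × 0.65243 = 9994.6 m.

z ≈ 9990 m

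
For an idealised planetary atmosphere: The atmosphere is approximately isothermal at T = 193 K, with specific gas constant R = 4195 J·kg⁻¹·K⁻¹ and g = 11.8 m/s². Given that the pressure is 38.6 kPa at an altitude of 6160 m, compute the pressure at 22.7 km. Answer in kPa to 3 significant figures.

Scale height: H = RT/g = 4195 × 193 / 11.8 = 68613 m.
Between two levels, P₂ = P₁ exp(−Δz/H) with Δz = z₂ − z₁.
Δz = 22700 − 6160.0 = 16540 m; Δz/H = 16540/68613 = 0.24106.
P₂ = 38.6 × exp(−0.24106) = 38.6 × 0.78579 = 30.331 kPa.

P ≈ 30.3 kPa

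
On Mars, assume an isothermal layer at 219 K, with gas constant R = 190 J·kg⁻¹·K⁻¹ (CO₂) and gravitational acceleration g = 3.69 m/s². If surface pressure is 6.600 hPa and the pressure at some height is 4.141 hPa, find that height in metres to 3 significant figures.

Scale height: H = RT/g = 190 × 219 / 3.69 = 11276 m.
Invert the barometric formula: z = H ln(P₀/P).
P₀/P = 6.600/4.141 = 1.5938; ln(1.5938) = 0.46612.
z = 11276 × 0.46612 = 5256.0 m.

z ≈ 5260 m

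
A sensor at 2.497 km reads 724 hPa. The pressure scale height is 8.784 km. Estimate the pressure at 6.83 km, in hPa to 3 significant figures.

Between two levels, P₂ = P₁ exp(−Δz/H) with Δz = z₂ − z₁.
Δz = 6830.0 − 2497.0 = 4333.0 m; Δz/H = 4333.0/8784.0 = 0.49328.
P₂ = 724 × exp(−0.49328) = 724 × 0.61062 = 442.09 hPa.

P ≈ 442 hPa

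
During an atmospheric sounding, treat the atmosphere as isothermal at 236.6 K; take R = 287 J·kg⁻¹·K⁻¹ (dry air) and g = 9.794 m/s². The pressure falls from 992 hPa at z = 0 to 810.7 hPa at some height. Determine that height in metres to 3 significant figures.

Scale height: H = RT/g = 287 × 236.6 / 9.794 = 6933.2 m.
Invert the barometric formula: z = H ln(P₀/P).
P₀/P = 992/810.7 = 1.2236; ln(1.2236) = 0.20180.
z = 6933.2 × 0.20180 = 1399.1 m.

z ≈ 1400 m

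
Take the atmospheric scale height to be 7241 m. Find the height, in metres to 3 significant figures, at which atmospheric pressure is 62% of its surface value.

z ≈ 3460 m

Set P/P₀ = exp(−z/H) = 0.62, so z = −H ln(0.62).
−ln(0.62) = 0.47804; z = 7241.0 × 0.47804 = 3461.5 m.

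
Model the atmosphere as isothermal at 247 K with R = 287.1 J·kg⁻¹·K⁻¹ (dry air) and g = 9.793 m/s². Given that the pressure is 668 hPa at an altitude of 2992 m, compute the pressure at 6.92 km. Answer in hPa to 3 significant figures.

P ≈ 388 hPa

Scale height: H = RT/g = 287.1 × 247 / 9.793 = 7241.3 m.
Between two levels, P₂ = P₁ exp(−Δz/H) with Δz = z₂ − z₁.
Δz = 6920.0 − 2992.0 = 3928.0 m; Δz/H = 3928.0/7241.3 = 0.54244.
P₂ = 668 × exp(−0.54244) = 668 × 0.58133 = 388.33 hPa.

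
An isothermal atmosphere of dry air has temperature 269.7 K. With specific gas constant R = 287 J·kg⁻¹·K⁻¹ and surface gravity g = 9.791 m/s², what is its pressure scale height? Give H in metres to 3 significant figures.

The scale height of an isothermal atmosphere is H = RT/g.
H = 287 × 269.7 / 9.791 = 77404/9.791 = 7905.6 m.

H ≈ 7910 m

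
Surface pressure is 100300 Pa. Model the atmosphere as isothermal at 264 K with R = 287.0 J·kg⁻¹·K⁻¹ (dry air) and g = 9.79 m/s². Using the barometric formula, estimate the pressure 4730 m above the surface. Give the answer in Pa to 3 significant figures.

P ≈ 54400 Pa

Scale height: H = RT/g = 287.0 × 264 / 9.79 = 7739.3 m.
Barometric formula: P = P₀ exp(−z/H).
z/H = 4730.0/7739.3 = 0.61117; exp(−0.61117) = 0.54272.
P = 100300 × 0.54272 = 54435 Pa.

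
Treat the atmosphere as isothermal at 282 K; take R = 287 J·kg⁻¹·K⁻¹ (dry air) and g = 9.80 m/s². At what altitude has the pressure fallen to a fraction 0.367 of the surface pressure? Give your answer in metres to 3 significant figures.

Scale height: H = RT/g = 287 × 282 / 9.80 = 8258.6 m.
Set P/P₀ = exp(−z/H) = 0.367, so z = −H ln(0.367).
−ln(0.367) = 1.0024; z = 8258.6 × 1.0024 = 8278.4 m.

z ≈ 8280 m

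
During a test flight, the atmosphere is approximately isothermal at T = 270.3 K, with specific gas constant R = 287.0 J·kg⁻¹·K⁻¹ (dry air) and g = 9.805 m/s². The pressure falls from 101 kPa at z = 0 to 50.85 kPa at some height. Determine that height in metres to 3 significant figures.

Scale height: H = RT/g = 287.0 × 270.3 / 9.805 = 7911.9 m.
Invert the barometric formula: z = H ln(P₀/P).
P₀/P = 101/50.85 = 1.9862; ln(1.9862) = 0.68622.
z = 7911.9 × 0.68622 = 5429.3 m.

z ≈ 5430 m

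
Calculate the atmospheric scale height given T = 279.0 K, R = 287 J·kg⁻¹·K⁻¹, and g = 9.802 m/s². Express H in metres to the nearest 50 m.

The scale height of an isothermal atmosphere is H = RT/g.
H = 287 × 279.0 / 9.802 = 80073/9.802 = 8169.0 m.

H ≈ 8150 m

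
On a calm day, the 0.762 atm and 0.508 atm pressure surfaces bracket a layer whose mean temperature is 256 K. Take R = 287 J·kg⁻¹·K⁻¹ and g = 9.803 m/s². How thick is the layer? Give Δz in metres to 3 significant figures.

Hypsometric equation: Δz = (R T̄/g) ln(P₁/P₂).
R T̄/g = 287 × 256 / 9.803 = 7494.8 m.
ln(0.762/0.508) = ln(1.5000) = 0.40547.
Δz = 7494.8 × 0.40547 = 3038.9 m.

Δz ≈ 3040 m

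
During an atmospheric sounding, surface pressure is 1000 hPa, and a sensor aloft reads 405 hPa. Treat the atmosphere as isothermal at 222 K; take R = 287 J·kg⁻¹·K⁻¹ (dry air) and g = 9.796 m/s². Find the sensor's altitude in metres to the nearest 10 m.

z ≈ 5880 m

Scale height: H = RT/g = 287 × 222 / 9.796 = 6504.1 m.
Invert the barometric formula: z = H ln(P₀/P).
P₀/P = 1000/405 = 2.4691; ln(2.4691) = 0.90385.
z = 6504.1 × 0.90385 = 5878.7 m.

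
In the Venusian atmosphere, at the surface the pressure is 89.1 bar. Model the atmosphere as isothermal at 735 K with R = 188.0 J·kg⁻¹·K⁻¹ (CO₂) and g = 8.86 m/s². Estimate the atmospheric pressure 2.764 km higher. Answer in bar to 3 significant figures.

Scale height: H = RT/g = 188.0 × 735 / 8.86 = 15596 m.
Barometric formula: P = P₀ exp(−z/H).
z/H = 2764.0/15596 = 0.17722; exp(−0.17722) = 0.83760.
P = 89.1 × 0.83760 = 74.630 bar.

P ≈ 74.6 bar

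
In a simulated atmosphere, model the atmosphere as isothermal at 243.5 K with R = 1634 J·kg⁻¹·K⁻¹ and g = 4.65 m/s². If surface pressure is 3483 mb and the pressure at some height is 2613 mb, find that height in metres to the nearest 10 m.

Scale height: H = RT/g = 1634 × 243.5 / 4.65 = 85565 m.
Invert the barometric formula: z = H ln(P₀/P).
P₀/P = 3483/2613 = 1.3330; ln(1.3330) = 0.28743.
z = 85565 × 0.28743 = 24594 m.

z ≈ 24590 m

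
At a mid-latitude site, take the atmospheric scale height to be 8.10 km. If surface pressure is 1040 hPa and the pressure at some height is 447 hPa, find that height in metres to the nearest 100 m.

z ≈ 6800 m

Invert the barometric formula: z = H ln(P₀/P).
P₀/P = 1040/447 = 2.3266; ln(2.3266) = 0.84441.
z = 8100.0 × 0.84441 = 6839.7 m.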